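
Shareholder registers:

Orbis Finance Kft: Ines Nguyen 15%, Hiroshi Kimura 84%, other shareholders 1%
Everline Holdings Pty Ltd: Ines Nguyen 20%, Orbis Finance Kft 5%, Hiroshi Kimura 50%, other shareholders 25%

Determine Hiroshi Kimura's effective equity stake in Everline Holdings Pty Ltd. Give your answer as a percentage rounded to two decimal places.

Hiroshi reaches Everline along 2 paths.
Via Orbis: 84% × 5% = 4.2%.
Direct stake: 50% = 50%.
Total: 4.2% + 50% = 54.2%.
Rounded: 54.20%.

54.20%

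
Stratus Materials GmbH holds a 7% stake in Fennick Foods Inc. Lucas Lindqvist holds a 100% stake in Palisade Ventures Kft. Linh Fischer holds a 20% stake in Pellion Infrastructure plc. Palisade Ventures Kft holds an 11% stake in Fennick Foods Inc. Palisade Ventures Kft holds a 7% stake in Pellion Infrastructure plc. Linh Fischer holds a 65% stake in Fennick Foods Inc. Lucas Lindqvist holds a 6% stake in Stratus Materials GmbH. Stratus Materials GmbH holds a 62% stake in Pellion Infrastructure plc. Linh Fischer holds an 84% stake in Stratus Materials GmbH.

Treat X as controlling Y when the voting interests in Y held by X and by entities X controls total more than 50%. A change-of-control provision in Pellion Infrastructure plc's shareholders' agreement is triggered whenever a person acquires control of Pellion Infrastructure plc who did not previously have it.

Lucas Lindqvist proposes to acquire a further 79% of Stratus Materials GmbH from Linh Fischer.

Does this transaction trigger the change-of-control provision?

The purchase adds only to Lucas's holdings (Linh's stake shrinks), so Lucas is the only person who could newly come to control Pellion.
Lucas holds 100% of Palisade, so Lucas controls Palisade.
In Pellion, Lucas's side holds only 7%, not > 50%.
So before the transaction, Lucas does not control Pellion.
After the purchase, Lucas's direct stake in Stratus rises to 6% + 79% = 85%, and Linh's stake falls to 5%.
Lucas holds 85% of Stratus, so Lucas controls Stratus.
Stratus and Palisade together hold 62% + 7% = 69% of Pellion, so Lucas controls Pellion.
Lucas did not control Pellion before and does after, so the clause is triggered.

Yes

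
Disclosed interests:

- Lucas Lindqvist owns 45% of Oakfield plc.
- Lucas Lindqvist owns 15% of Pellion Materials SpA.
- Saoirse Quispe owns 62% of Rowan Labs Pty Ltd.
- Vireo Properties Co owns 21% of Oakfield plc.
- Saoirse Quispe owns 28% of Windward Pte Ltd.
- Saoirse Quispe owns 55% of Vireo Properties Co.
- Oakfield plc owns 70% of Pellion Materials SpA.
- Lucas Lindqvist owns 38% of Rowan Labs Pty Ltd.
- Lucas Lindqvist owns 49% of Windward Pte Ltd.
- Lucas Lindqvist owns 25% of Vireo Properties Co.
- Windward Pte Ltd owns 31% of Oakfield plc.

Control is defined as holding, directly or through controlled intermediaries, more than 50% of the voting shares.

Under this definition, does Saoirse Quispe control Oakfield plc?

Saoirse holds 62% of Rowan, so Saoirse controls Rowan.
Saoirse holds 55% of Vireo, so Saoirse controls Vireo.
In Oakfield, Saoirse's side holds only 21%, not > 50%.
So Saoirse does not control Oakfield.

No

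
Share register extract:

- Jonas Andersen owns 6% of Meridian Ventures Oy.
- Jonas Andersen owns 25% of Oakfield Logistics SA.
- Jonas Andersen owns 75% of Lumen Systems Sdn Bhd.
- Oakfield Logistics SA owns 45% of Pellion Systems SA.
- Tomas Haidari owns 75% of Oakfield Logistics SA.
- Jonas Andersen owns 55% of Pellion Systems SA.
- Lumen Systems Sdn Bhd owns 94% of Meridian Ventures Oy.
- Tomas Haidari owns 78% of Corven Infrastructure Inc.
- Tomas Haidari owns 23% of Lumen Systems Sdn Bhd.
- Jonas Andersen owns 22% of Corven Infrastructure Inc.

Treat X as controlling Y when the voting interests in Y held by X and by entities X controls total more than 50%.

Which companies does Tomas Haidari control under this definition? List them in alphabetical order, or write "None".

Tomas holds 75% of Oakfield, so Tomas controls Oakfield.
Tomas holds 78% of Corven, so Tomas controls Corven.
No other company's threshold is met.

Corven Infrastructure Inc, Oakfield Logistics SA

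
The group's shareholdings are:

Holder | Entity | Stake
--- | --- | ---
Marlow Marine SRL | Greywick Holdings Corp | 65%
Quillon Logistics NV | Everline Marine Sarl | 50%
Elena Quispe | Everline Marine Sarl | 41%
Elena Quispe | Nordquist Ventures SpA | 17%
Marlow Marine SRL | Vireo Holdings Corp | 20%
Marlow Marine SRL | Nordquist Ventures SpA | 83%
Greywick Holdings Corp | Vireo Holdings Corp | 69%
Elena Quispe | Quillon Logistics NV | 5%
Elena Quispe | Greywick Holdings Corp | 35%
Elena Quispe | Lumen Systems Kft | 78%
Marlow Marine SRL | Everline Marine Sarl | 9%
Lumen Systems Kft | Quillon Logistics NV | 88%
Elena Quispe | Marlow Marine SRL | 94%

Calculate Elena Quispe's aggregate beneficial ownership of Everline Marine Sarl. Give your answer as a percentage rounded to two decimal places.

Elena reaches Everline along 4 paths.
Direct stake: 41% = 41%.
Via Lumen → Quillon: 78% × 88% × 50% = 34.32%.
Via Quillon: 5% × 50% = 2.5%.
Via Marlow: 94% × 9% = 8.46%.
Total: 41% + 34.32% + 2.5% + 8.46% = 86.28%.

86.28%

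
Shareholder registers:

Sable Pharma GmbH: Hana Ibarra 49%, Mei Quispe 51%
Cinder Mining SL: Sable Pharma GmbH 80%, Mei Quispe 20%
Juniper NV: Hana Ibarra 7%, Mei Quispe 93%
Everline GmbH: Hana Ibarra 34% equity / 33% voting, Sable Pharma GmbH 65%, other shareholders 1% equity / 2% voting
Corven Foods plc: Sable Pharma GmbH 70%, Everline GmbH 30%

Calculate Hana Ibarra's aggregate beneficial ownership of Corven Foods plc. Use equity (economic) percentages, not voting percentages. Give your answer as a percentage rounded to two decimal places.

Hana reaches Corven along 3 paths.
Via Sable: 49% × 70% = 34.3%.
Via Everline: 34% × 30% = 10.2%.
Via Sable → Everline: 49% × 65% × 30% = 9.555%.
Total: 34.3% + 10.2% + 9.555% = 54.055%.
Rounded: 54.06%.

54.06%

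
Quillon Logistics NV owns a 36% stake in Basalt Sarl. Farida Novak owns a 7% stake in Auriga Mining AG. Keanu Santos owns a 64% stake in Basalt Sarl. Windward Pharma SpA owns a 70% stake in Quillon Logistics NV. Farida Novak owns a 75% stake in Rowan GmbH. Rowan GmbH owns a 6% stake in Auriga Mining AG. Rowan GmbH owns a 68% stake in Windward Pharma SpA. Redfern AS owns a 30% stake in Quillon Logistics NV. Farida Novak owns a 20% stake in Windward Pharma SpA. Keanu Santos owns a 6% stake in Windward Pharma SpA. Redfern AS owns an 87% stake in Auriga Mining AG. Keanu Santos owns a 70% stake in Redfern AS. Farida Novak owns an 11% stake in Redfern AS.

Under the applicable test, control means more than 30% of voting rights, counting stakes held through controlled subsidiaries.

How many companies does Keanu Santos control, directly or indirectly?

3

Keanu holds 70% of Redfern, so Keanu controls Redfern.
Redfern holds 87% of Auriga, so Keanu controls Auriga.
Keanu holds 64% of Basalt, so Keanu controls Basalt.
No other company's threshold is met.
Keanu controls 3 companies.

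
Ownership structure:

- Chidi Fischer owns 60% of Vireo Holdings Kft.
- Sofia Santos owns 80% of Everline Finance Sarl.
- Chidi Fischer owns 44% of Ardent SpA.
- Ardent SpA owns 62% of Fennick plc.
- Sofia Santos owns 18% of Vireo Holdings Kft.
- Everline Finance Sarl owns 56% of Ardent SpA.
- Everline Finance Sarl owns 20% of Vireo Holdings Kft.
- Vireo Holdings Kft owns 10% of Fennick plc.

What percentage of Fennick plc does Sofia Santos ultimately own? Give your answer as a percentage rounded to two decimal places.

Sofia reaches Fennick along 3 paths.
Via Everline → Ardent: 80% × 56% × 62% = 27.776%.
Via Everline → Vireo: 80% × 20% × 10% = 1.6%.
Via Vireo: 18% × 10% = 1.8%.
Total: 27.776% + 1.6% + 1.8% = 31.176%.
Rounded: 31.18%.

31.18%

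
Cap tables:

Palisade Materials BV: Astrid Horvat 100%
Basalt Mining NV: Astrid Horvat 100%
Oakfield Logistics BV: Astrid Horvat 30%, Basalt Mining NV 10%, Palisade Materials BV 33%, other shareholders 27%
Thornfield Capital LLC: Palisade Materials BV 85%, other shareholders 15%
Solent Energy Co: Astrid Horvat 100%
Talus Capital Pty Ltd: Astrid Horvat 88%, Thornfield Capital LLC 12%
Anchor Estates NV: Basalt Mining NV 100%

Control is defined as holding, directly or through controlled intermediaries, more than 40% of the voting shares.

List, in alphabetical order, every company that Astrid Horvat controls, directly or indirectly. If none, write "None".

Anchor Estates NV, Basalt Mining NV, Oakfield Logistics BV, Palisade Materials BV, Solent Energy Co, Talus Capital Pty Ltd, Thornfield Capital LLC

Astrid holds 100% of Palisade, so Astrid controls Palisade.
Astrid holds 100% of Basalt, so Astrid controls Basalt.
Astrid and Basalt and Palisade together hold 30% + 10% + 33% = 73% of Oakfield, so Astrid controls Oakfield.
Palisade holds 85% of Thornfield, so Astrid controls Thornfield.
Astrid holds 100% of Solent, so Astrid controls Solent.
Astrid and Thornfield together hold 88% + 12% = 100% of Talus, so Astrid controls Talus.
Basalt holds 100% of Anchor, so Astrid controls Anchor.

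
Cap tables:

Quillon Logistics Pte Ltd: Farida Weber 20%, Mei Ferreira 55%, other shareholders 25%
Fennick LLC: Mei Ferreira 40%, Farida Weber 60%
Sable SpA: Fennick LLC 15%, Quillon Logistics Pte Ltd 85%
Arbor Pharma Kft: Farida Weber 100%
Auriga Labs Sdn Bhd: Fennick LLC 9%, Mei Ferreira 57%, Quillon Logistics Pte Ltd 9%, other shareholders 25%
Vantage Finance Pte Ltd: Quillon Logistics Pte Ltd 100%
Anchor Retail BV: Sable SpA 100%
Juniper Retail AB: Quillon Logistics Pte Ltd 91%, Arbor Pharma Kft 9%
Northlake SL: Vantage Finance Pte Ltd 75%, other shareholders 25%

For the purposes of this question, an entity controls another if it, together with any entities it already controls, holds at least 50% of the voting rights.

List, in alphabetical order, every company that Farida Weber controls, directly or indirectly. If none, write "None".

Arbor Pharma Kft, Fennick LLC

Farida holds 60% of Fennick, so Farida controls Fennick.
Farida holds 100% of Arbor, so Farida controls Arbor.
No other company's threshold is met.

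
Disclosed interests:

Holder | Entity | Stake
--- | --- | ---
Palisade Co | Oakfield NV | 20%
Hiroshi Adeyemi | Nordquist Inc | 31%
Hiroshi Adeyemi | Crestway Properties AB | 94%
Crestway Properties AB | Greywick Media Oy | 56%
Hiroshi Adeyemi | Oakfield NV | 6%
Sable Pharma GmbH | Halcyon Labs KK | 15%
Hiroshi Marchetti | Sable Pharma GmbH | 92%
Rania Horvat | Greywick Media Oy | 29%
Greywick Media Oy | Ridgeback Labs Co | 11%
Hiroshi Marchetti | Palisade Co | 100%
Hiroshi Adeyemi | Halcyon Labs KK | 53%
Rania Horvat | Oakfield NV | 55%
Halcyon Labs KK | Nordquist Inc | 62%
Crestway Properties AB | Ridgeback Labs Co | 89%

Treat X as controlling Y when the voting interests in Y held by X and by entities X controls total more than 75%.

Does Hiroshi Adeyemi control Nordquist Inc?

Hiroshi Adeyemi holds 94% of Crestway, so Hiroshi Adeyemi controls Crestway.
Crestway holds 89% of Ridgeback, so Hiroshi Adeyemi controls Ridgeback.
In Nordquist, Hiroshi Adeyemi's side holds only 31%, not > 75%.
So Hiroshi Adeyemi does not control Nordquist.

No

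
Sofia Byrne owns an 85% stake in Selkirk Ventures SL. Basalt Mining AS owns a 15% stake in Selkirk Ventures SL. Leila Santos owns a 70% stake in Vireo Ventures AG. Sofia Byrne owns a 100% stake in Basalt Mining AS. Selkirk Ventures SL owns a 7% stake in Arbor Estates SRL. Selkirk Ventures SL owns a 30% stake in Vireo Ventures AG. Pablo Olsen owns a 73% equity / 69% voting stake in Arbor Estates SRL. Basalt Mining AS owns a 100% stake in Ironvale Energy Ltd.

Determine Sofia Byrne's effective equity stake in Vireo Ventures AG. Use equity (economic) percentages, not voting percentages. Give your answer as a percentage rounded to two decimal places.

Sofia reaches Vireo along 2 paths.
Via Selkirk: 85% × 30% = 25.5%.
Via Basalt → Selkirk: 100% × 15% × 30% = 4.5%.
Total: 25.5% + 4.5% = 30%.
Rounded: 30.00%.

30.00%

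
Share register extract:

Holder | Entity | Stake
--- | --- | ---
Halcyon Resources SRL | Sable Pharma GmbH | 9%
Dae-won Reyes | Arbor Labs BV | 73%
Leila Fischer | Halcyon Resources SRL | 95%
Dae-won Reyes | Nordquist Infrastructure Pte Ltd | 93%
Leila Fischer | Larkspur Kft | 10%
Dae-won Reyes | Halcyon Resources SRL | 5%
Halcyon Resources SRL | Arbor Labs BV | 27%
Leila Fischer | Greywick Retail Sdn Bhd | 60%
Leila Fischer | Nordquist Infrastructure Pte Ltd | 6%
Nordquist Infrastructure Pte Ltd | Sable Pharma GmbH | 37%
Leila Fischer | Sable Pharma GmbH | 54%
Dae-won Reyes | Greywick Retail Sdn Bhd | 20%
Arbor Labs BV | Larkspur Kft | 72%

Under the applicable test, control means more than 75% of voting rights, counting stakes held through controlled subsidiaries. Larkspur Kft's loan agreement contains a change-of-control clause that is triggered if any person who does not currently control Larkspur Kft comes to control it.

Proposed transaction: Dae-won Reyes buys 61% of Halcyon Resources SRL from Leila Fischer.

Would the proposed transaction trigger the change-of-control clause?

The purchase adds only to Dae-won's holdings (Leila's stake shrinks), so Dae-won is the only person who could newly come to control Larkspur.
Dae-won holds 93% of Nordquist, so Dae-won controls Nordquist.
Neither Dae-won nor any entity Dae-won controls holds any voting interest in Larkspur.
So before the transaction, Dae-won does not control Larkspur.
After the purchase, Dae-won's direct stake in Halcyon rises to 5% + 61% = 66%, and Leila's stake falls to 34%.
Dae-won's side now holds 66% of Halcyon, not > 75%, so Dae-won still does not control Halcyon.
After the transaction, neither Dae-won nor any entity Dae-won controls holds a voting interest in Larkspur, so Dae-won still does not control it.
No new person acquires control, so the clause is not triggered.

No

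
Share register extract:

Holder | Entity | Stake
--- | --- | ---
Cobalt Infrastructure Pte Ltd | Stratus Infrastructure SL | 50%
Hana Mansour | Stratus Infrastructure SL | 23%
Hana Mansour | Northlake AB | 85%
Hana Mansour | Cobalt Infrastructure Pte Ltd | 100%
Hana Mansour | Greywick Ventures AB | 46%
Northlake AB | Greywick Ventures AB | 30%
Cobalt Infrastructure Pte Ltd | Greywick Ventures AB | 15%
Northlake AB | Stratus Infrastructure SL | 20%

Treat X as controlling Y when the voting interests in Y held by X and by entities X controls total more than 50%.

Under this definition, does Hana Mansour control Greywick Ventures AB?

Hana holds 85% of Northlake, so Hana controls Northlake.
Hana holds 100% of Cobalt, so Hana controls Cobalt.
Northlake and Cobalt and Hana together hold 30% + 15% + 46% = 91% of Greywick, so Hana controls Greywick.

Yes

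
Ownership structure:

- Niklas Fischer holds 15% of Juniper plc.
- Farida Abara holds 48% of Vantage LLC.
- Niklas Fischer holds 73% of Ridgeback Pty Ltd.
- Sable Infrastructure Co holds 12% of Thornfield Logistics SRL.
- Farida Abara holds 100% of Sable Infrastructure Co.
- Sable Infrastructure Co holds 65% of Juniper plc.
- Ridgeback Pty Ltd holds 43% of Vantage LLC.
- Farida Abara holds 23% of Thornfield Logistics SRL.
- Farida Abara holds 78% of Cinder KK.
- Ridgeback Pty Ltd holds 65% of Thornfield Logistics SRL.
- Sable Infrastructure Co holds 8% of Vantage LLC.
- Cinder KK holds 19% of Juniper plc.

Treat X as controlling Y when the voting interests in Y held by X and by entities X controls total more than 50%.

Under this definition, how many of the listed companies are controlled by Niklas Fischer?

2

Niklas holds 73% of Ridgeback, so Niklas controls Ridgeback.
Ridgeback holds 65% of Thornfield, so Niklas controls Thornfield.
No other company's threshold is met.
Niklas controls 2 companies.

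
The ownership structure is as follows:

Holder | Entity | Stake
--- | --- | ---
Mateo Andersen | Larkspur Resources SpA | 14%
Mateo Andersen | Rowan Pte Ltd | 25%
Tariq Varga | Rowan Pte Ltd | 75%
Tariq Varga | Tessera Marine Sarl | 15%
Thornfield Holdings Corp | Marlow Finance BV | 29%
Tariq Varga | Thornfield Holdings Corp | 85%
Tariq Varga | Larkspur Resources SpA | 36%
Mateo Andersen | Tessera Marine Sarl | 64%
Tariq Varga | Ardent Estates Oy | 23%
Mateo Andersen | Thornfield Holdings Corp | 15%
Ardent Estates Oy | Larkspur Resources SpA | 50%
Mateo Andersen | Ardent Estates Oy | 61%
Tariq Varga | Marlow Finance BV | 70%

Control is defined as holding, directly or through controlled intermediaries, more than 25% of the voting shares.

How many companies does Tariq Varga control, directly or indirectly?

Tariq holds 85% of Thornfield, so Tariq controls Thornfield.
Tariq holds 36% of Larkspur, so Tariq controls Larkspur.
Tariq and Thornfield together hold 70% + 29% = 99% of Marlow, so Tariq controls Marlow.
Tariq holds 75% of Rowan, so Tariq controls Rowan.
No other company's threshold is met.
Tariq controls 4 companies.

4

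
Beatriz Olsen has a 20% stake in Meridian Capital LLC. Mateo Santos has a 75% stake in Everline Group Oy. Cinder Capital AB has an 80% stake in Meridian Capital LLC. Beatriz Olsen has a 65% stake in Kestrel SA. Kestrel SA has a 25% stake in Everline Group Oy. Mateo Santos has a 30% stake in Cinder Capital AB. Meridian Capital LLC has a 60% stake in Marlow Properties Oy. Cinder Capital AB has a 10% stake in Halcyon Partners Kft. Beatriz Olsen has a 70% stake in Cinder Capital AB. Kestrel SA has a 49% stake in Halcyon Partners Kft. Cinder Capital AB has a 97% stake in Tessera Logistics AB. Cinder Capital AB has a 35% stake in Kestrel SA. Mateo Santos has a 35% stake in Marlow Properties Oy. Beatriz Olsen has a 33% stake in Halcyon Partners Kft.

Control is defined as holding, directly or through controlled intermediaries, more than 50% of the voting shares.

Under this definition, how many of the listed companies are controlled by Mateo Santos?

Mateo holds 75% of Everline, so Mateo controls Everline.
No other company's threshold is met.
Mateo controls 1 company.

1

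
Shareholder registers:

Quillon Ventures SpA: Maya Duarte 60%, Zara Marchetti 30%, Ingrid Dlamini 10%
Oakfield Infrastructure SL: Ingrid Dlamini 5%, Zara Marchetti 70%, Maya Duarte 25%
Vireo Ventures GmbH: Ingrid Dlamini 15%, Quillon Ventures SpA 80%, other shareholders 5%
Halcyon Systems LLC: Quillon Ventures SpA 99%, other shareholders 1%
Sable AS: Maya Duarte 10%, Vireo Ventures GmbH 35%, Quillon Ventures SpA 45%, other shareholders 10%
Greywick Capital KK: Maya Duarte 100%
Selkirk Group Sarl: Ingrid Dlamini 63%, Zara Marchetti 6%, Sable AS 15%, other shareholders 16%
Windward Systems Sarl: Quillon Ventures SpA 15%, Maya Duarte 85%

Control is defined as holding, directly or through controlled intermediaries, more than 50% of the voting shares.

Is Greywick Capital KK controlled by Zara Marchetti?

Zara holds 70% of Oakfield, so Zara controls Oakfield.
Neither Zara nor any entity Zara controls holds any voting interest in Greywick.
So Zara does not control Greywick.

No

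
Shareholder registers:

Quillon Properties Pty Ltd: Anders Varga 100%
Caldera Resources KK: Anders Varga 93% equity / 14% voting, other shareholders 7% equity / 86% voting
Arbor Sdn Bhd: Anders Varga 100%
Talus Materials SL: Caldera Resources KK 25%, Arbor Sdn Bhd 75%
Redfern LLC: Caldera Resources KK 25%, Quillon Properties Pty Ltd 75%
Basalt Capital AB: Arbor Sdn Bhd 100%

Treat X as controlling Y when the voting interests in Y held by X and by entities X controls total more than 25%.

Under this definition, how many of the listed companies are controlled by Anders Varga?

Anders holds 100% of Quillon, so Anders controls Quillon.
Anders holds 100% of Arbor, so Anders controls Arbor.
Arbor holds 75% of Talus, so Anders controls Talus.
Quillon holds 75% of Redfern, so Anders controls Redfern.
Arbor holds 100% of Basalt, so Anders controls Basalt.
No other company's threshold is met.
Anders controls 5 companies.

5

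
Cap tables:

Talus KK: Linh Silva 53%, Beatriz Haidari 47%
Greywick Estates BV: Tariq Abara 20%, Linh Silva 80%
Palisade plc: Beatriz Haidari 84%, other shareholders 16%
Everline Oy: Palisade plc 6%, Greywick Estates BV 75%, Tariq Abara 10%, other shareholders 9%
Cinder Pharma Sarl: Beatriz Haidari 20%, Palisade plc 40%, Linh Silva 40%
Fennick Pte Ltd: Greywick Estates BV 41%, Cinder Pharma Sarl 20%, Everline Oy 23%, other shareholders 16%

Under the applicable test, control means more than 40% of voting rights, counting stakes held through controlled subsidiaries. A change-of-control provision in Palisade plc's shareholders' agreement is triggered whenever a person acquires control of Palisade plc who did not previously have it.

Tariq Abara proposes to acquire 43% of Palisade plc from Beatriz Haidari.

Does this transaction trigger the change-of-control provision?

Yes

The purchase adds only to Tariq's holdings (Beatriz's stake shrinks), so Tariq is the only person who could newly come to control Palisade.
Tariq's largest direct stake is 20% in Greywick, which does not meet the threshold, so Tariq controls no company.
Neither Tariq nor any entity Tariq controls holds any voting interest in Palisade.
So before the transaction, Tariq does not control Palisade.
After the purchase, Tariq holds 43% of Palisade directly, and Beatriz's stake falls to 41%.
Tariq holds 43% of Palisade, so Tariq controls Palisade.
Tariq did not control Palisade before and does after, so the clause is triggered.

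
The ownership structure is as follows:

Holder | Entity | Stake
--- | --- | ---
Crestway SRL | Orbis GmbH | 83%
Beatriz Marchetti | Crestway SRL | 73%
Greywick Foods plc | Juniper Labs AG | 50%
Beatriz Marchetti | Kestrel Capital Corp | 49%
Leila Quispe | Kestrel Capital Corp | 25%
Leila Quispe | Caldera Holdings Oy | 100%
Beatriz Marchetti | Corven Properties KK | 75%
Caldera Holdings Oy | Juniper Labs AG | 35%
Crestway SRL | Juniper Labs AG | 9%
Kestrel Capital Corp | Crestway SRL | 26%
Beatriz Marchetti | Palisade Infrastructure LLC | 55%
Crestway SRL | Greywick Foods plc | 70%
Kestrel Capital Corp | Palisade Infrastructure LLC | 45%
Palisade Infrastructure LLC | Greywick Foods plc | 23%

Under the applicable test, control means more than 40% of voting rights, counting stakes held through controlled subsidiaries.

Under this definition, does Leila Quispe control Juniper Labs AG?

No

Leila holds 100% of Caldera, so Leila controls Caldera.
In Juniper, Leila's side holds only 35%, not > 40%.
So Leila does not control Juniper.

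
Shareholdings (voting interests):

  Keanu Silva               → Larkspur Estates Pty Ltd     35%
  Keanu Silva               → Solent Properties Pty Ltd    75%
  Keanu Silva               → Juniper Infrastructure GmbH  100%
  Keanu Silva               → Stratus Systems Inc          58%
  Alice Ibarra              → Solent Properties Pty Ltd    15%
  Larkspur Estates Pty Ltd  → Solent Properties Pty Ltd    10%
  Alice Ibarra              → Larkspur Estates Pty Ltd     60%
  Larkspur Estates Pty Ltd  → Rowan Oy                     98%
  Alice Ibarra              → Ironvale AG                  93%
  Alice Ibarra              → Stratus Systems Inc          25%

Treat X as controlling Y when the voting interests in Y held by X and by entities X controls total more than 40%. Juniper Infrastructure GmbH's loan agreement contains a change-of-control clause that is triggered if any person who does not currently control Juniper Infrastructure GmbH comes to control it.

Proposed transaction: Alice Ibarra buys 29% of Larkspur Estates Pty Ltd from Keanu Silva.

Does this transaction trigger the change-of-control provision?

The purchase adds only to Alice's holdings (Keanu's stake shrinks), so Alice is the only person who could newly come to control Juniper.
Alice holds 60% of Larkspur, so Alice controls Larkspur.
Alice holds 93% of Ironvale, so Alice controls Ironvale.
Larkspur holds 98% of Rowan, so Alice controls Rowan.
Neither Alice nor any entity Alice controls holds any voting interest in Juniper.
So before the transaction, Alice does not control Juniper.
After the purchase, Alice's direct stake in Larkspur rises to 60% + 29% = 89%, and Keanu's stake falls to 6%.
Alice holds 89% of Larkspur, so Alice controls Larkspur.
After the transaction, neither Alice nor any entity Alice controls holds a voting interest in Juniper, so Alice still does not control it.
No new person acquires control, so the clause is not triggered.

No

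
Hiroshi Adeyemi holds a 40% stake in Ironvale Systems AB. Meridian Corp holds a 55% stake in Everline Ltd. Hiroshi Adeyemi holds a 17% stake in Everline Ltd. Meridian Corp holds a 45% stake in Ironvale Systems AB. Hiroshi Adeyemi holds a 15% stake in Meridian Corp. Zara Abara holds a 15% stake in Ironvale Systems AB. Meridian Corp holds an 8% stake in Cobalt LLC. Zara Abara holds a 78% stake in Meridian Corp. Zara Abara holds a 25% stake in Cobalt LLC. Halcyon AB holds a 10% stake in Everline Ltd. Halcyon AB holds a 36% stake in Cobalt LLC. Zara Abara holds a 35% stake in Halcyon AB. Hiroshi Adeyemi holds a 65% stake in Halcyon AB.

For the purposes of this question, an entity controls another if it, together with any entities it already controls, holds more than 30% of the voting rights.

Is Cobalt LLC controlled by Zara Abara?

Yes

Zara holds 78% of Meridian, so Zara controls Meridian.
Zara holds 35% of Halcyon, so Zara controls Halcyon.
Meridian and Zara and Halcyon together hold 8% + 25% + 36% = 69% of Cobalt, so Zara controls Cobalt.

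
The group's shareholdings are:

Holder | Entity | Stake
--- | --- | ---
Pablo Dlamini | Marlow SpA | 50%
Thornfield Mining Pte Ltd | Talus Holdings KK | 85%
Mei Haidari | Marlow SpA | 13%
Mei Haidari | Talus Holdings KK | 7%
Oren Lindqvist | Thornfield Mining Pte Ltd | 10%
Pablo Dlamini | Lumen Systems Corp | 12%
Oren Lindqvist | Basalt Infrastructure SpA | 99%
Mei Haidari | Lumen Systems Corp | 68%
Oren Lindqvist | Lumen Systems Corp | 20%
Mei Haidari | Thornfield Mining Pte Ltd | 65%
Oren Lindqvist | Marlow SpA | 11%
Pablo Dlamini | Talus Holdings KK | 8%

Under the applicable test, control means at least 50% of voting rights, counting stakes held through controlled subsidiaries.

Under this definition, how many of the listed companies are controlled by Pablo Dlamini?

Pablo holds 50% of Marlow, so Pablo controls Marlow.
No other company's threshold is met.
Pablo controls 1 company.

1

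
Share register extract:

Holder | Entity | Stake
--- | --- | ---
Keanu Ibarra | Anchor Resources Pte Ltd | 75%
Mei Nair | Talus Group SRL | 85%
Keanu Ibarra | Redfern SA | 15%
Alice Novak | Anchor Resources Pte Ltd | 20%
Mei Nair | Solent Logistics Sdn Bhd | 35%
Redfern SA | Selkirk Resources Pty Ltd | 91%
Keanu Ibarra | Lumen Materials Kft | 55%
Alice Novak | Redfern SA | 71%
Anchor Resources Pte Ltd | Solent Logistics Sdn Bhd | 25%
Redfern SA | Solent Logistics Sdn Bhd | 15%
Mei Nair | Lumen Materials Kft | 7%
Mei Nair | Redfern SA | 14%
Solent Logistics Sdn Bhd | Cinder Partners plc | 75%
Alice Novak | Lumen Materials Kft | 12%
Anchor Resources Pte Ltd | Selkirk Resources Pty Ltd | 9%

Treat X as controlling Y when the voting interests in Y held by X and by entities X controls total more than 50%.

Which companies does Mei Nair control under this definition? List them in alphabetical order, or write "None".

Talus Group SRL

Mei holds 85% of Talus, so Mei controls Talus.
No other company's threshold is met.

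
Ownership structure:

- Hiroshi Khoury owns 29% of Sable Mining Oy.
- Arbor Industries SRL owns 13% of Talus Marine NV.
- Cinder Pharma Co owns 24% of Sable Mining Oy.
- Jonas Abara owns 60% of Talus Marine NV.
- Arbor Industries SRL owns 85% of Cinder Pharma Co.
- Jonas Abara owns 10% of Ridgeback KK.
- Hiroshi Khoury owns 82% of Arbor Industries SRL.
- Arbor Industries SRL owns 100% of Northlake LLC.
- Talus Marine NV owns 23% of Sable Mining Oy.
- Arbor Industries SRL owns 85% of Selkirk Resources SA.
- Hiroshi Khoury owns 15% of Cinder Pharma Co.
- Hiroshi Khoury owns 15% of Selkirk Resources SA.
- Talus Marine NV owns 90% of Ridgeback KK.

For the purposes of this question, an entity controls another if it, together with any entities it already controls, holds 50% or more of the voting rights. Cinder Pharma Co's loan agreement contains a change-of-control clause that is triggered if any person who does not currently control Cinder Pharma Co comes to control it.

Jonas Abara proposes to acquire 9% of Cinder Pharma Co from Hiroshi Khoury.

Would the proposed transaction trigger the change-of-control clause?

The purchase adds only to Jonas's holdings (Hiroshi's stake shrinks), so Jonas is the only person who could newly come to control Cinder.
Jonas holds 60% of Talus, so Jonas controls Talus.
Jonas and Talus together hold 10% + 90% = 100% of Ridgeback, so Jonas controls Ridgeback.
Neither Jonas nor any entity Jonas controls holds any voting interest in Cinder.
So before the transaction, Jonas does not control Cinder.
After the purchase, Jonas holds 9% of Cinder directly, and Hiroshi's stake falls to 6%.
After the transaction, Jonas's side holds 9% of Cinder, not ≥ 50%, so Jonas still does not control Cinder.
No new person acquires control, so the clause is not triggered.

No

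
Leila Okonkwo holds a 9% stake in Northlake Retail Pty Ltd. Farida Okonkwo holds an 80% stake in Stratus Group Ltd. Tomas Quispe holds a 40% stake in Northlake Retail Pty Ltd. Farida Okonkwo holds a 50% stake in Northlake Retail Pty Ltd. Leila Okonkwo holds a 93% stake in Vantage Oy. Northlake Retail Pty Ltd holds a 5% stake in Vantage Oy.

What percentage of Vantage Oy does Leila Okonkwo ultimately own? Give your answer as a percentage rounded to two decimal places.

Leila reaches Vantage along 2 paths.
Direct stake: 93% = 93%.
Via Northlake: 9% × 5% = 0.45%.
Total: 93% + 0.45% = 93.45%.

93.45%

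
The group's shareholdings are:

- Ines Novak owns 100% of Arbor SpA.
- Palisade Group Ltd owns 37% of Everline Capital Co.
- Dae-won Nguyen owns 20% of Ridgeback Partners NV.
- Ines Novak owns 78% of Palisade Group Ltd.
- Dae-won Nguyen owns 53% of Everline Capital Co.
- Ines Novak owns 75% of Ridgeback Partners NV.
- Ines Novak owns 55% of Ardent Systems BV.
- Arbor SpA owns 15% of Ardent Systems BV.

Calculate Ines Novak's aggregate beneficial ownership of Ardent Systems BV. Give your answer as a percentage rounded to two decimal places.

Ines reaches Ardent along 2 paths.
Via Arbor: 100% × 15% = 15%.
Direct stake: 55% = 55%.
Total: 15% + 55% = 70%.
Rounded: 70.00%.

70.00%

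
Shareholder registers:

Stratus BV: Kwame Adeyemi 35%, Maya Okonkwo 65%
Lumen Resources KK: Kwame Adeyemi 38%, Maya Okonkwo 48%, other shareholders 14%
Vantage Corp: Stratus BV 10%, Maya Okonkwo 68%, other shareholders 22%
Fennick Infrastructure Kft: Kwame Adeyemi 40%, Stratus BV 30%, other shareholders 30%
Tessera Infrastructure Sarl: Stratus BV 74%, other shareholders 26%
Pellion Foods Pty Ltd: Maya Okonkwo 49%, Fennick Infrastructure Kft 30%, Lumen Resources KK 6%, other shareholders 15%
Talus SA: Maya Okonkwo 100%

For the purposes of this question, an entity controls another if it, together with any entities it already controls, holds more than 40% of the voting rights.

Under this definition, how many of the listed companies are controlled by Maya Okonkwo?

6

Maya holds 65% of Stratus, so Maya controls Stratus.
Maya holds 48% of Lumen, so Maya controls Lumen.
Stratus and Maya together hold 10% + 68% = 78% of Vantage, so Maya controls Vantage.
Stratus holds 74% of Tessera, so Maya controls Tessera.
Maya and Lumen together hold 49% + 6% = 55% of Pellion, so Maya controls Pellion.
Maya holds 100% of Talus, so Maya controls Talus.
No other company's threshold is met.
Maya controls 6 companies.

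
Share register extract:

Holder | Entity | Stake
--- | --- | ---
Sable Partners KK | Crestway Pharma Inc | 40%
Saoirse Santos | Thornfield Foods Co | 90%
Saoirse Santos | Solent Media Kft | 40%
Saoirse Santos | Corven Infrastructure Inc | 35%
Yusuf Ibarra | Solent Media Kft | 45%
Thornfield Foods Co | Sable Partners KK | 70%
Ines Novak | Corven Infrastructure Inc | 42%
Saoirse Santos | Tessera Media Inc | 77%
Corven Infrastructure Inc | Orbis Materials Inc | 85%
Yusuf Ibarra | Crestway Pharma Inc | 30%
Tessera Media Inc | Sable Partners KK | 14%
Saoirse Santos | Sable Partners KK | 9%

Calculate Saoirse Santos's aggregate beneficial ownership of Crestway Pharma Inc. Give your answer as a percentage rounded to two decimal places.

33.11%

Saoirse reaches Crestway along 3 paths.
Via Thornfield → Sable: 90% × 70% × 40% = 25.2%.
Via Sable: 9% × 40% = 3.6%.
Via Tessera → Sable: 77% × 14% × 40% = 4.312%.
Total: 25.2% + 3.6% + 4.312% = 33.112%.
Rounded: 33.11%.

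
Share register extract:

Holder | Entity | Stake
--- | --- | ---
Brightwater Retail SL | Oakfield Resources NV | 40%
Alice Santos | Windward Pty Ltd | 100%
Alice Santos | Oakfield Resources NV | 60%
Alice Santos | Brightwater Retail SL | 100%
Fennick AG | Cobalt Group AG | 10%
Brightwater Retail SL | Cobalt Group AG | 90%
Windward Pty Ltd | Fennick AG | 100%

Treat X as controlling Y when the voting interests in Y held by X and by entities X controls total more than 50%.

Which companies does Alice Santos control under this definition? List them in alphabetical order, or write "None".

Brightwater Retail SL, Cobalt Group AG, Fennick AG, Oakfield Resources NV, Windward Pty Ltd

Alice holds 100% of Windward, so Alice controls Windward.
Alice holds 100% of Brightwater, so Alice controls Brightwater.
Windward holds 100% of Fennick, so Alice controls Fennick.
Brightwater and Alice together hold 40% + 60% = 100% of Oakfield, so Alice controls Oakfield.
Fennick and Brightwater together hold 10% + 90% = 100% of Cobalt, so Alice controls Cobalt.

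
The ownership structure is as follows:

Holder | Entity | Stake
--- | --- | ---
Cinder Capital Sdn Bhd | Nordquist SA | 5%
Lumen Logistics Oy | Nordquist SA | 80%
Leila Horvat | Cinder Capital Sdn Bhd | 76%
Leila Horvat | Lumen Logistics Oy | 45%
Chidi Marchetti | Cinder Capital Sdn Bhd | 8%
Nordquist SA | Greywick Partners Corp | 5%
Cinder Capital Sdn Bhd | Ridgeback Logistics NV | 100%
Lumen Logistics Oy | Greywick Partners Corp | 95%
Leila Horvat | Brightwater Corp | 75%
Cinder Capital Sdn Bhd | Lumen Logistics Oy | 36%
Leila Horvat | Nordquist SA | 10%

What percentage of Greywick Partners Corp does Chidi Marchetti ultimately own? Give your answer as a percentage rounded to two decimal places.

Chidi reaches Greywick along 3 paths.
Via Cinder → Nordquist: 8% × 5% × 5% = 0.02%.
Via Cinder → Lumen → Nordquist: 8% × 36% × 80% × 5% = 0.1152%.
Via Cinder → Lumen: 8% × 36% × 95% = 2.736%.
Total: 0.02% + 0.1152% + 2.736% = 2.8712%.
Rounded: 2.87%.

2.87%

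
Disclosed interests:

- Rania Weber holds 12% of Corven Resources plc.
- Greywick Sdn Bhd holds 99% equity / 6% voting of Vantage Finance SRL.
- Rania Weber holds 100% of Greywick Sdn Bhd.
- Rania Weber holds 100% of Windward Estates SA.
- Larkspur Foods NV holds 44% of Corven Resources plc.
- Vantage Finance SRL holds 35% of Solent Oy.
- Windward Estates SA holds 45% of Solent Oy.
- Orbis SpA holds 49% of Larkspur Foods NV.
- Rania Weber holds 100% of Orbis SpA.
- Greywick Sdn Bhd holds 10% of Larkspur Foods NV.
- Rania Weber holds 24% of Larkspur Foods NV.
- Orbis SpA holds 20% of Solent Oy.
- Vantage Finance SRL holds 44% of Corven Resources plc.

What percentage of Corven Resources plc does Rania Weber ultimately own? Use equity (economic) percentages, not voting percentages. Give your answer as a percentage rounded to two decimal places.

Rania reaches Corven along 5 paths.
Via Larkspur: 24% × 44% = 10.56%.
Via Greywick → Larkspur: 100% × 10% × 44% = 4.4%.
Via Orbis → Larkspur: 100% × 49% × 44% = 21.56%.
Direct stake: 12% = 12%.
Via Greywick → Vantage: 100% × 99% × 44% = 43.56%.
Total: 10.56% + 4.4% + 21.56% + 12% + 43.56% = 92.08%.

92.08%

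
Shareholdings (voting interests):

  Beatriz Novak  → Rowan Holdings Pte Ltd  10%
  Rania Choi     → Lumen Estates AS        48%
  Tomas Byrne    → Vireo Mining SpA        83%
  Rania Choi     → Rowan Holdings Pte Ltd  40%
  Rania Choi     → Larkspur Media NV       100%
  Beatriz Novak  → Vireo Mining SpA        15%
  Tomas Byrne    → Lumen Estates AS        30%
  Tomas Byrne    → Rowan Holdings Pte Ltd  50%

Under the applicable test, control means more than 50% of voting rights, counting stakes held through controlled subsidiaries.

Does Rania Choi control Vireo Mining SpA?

No

Rania holds 100% of Larkspur, so Rania controls Larkspur.
Neither Rania nor any entity Rania controls holds any voting interest in Vireo.
So Rania does not control Vireo.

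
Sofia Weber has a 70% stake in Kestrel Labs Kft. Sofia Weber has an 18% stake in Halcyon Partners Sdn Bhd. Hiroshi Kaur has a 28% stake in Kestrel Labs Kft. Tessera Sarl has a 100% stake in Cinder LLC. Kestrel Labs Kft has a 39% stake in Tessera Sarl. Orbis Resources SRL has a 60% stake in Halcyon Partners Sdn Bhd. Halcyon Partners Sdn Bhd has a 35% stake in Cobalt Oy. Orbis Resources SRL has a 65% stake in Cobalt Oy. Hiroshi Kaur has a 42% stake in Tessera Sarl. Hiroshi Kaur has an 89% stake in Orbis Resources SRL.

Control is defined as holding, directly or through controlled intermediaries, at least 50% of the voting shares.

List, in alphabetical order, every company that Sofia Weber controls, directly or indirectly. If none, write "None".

Sofia holds 70% of Kestrel, so Sofia controls Kestrel.
No other company's threshold is met.

Kestrel Labs Kft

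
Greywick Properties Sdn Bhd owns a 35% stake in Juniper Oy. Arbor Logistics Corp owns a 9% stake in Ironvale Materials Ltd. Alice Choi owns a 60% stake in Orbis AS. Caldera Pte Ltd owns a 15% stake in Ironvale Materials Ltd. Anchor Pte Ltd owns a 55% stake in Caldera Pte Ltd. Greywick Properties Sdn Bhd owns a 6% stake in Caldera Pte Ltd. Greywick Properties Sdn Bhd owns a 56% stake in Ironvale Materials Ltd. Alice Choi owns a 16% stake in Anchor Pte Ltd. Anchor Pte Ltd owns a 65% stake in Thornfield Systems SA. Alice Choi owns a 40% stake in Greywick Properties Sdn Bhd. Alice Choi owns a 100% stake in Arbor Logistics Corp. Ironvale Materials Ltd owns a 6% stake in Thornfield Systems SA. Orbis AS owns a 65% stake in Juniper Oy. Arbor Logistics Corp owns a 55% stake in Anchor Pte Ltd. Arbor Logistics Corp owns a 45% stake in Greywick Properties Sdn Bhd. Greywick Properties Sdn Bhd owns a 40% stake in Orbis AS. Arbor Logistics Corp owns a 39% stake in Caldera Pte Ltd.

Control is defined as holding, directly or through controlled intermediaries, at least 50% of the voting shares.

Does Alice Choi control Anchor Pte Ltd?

Yes

Alice holds 100% of Arbor, so Alice controls Arbor.
Alice and Arbor together hold 16% + 55% = 71% of Anchor, so Alice controls Anchor.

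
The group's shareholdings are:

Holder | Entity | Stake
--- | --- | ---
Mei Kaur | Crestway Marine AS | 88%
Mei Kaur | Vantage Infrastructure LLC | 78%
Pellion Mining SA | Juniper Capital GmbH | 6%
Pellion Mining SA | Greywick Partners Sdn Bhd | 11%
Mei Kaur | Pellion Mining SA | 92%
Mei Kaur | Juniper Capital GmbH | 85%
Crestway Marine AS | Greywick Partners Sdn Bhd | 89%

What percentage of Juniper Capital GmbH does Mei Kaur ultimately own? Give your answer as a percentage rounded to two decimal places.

90.52%

Mei reaches Juniper along 2 paths.
Direct stake: 85% = 85%.
Via Pellion: 92% × 6% = 5.52%.
Total: 85% + 5.52% = 90.52%.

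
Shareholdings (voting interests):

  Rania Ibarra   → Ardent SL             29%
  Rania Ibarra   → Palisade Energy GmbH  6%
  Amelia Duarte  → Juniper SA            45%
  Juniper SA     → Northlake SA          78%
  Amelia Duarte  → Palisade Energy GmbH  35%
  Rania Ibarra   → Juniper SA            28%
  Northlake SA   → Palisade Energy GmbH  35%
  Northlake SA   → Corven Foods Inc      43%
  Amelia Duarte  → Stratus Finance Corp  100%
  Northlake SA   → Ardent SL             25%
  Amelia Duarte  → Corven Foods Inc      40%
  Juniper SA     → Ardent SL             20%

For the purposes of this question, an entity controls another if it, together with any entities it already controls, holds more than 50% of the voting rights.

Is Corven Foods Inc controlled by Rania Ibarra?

No

Rania's largest direct stake is 29% in Ardent, which does not meet the threshold, so Rania controls no company.
Neither Rania nor any entity Rania controls holds any voting interest in Corven.
So Rania does not control Corven.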